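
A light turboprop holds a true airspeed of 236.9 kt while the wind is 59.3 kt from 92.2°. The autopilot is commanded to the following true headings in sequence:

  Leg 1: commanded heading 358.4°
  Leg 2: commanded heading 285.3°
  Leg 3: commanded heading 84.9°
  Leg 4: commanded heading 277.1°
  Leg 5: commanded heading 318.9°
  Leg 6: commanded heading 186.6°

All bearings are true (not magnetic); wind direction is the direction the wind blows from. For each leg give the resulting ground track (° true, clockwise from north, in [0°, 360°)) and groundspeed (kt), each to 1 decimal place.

Leg 1: heading 358.4°; drift -13.8° → track 344.6°, groundspeed 248.0 kt
Leg 2: heading 285.3°; drift -2.6° → track 282.7°, groundspeed 295.0 kt
Leg 3: heading 84.9°; drift -2.4° → track 82.5°, groundspeed 178.2 kt
Leg 4: heading 277.1°; drift -1.0° → track 276.1°, groundspeed 296.0 kt
Leg 5: heading 318.9°; drift -8.8° → track 310.1°, groundspeed 280.9 kt
Leg 6: heading 186.6°; drift +13.8° → track 200.4°, groundspeed 248.6 kt

Leg 1: track=344.6°, groundspeed=248.0 kt
Leg 2: track=282.7°, groundspeed=295.0 kt
Leg 3: track=82.5°, groundspeed=178.2 kt
Leg 4: track=276.1°, groundspeed=296.0 kt
Leg 5: track=310.1°, groundspeed=280.9 kt
Leg 6: track=200.4°, groundspeed=248.6 kt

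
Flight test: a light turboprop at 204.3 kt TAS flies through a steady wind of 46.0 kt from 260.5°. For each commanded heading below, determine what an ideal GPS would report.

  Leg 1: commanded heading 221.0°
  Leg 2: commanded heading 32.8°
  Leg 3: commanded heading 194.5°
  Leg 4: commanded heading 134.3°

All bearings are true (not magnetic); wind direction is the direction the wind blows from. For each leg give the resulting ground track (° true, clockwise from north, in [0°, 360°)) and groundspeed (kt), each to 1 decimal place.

Leg 1: track=211.2°, groundspeed=171.3 kt
Leg 2: track=41.0°, groundspeed=237.7 kt
Leg 3: track=181.7°, groundspeed=190.3 kt
Leg 4: track=125.2°, groundspeed=234.4 kt

Leg 1: heading 221.0°; drift -9.8° → track 211.2°, groundspeed 171.3 kt
Leg 2: heading 32.8°; drift +8.2° → track 41.0°, groundspeed 237.7 kt
Leg 3: heading 194.5°; drift -12.8° → track 181.7°, groundspeed 190.3 kt
Leg 4: heading 134.3°; drift -9.1° → track 125.2°, groundspeed 234.4 kt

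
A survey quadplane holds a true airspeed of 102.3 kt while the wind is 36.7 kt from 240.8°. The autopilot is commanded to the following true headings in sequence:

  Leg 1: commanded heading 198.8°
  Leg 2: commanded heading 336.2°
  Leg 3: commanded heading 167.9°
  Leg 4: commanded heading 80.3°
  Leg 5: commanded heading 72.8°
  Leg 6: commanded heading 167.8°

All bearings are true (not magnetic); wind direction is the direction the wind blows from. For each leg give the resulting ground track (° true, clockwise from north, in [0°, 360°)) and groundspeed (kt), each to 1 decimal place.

Leg 1: track=180.7°, groundspeed=78.9 kt
Leg 2: track=355.3°, groundspeed=111.9 kt
Leg 3: track=146.9°, groundspeed=98.0 kt
Leg 4: track=75.2°, groundspeed=137.4 kt
Leg 5: track=69.6°, groundspeed=138.4 kt
Leg 6: track=146.8°, groundspeed=98.1 kt

Leg 1: heading 198.8°; drift -18.1° → track 180.7°, groundspeed 78.9 kt
Leg 2: heading 336.2°; drift +19.1° → track 355.3°, groundspeed 111.9 kt
Leg 3: heading 167.9°; drift -21.0° → track 146.9°, groundspeed 98.0 kt
Leg 4: heading 80.3°; drift -5.1° → track 75.2°, groundspeed 137.4 kt
Leg 5: heading 72.8°; drift -3.2° → track 69.6°, groundspeed 138.4 kt
Leg 6: heading 167.8°; drift -21.0° → track 146.8°, groundspeed 98.1 kt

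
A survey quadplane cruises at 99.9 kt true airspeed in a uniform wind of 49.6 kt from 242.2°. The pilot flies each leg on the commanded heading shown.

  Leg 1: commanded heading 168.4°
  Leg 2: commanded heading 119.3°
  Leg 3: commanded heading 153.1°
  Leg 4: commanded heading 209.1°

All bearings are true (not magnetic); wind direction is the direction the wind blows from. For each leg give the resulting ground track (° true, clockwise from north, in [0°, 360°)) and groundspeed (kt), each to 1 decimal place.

Leg 1: heading 168.4°; drift -29.0° → track 139.4°, groundspeed 98.4 kt
Leg 2: heading 119.3°; drift -18.2° → track 101.1°, groundspeed 133.5 kt
Leg 3: heading 153.1°; drift -26.6° → track 126.5°, groundspeed 110.8 kt
Leg 4: heading 209.1°; drift -24.9° → track 184.2°, groundspeed 64.3 kt

Leg 1: track=139.4°, groundspeed=98.4 kt
Leg 2: track=101.1°, groundspeed=133.5 kt
Leg 3: track=126.5°, groundspeed=110.8 kt
Leg 4: track=184.2°, groundspeed=64.3 kt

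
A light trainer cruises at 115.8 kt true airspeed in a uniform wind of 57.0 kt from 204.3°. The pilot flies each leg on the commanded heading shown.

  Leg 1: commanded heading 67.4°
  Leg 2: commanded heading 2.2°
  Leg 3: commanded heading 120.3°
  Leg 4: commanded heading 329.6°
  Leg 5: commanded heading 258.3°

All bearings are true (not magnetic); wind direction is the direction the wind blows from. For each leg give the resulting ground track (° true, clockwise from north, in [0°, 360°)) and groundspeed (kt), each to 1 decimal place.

Leg 1: track=53.5°, groundspeed=162.2 kt
Leg 2: track=9.4°, groundspeed=170.0 kt
Leg 3: track=93.0°, groundspeed=123.6 kt
Leg 4: track=347.0°, groundspeed=155.8 kt
Leg 5: track=287.6°, groundspeed=94.3 kt

Leg 1: heading 67.4°; drift -13.9° → track 53.5°, groundspeed 162.2 kt
Leg 2: heading 2.2°; drift +7.2° → track 9.4°, groundspeed 170.0 kt
Leg 3: heading 120.3°; drift -27.3° → track 93.0°, groundspeed 123.6 kt
Leg 4: heading 329.6°; drift +17.4° → track 347.0°, groundspeed 155.8 kt
Leg 5: heading 258.3°; drift +29.3° → track 287.6°, groundspeed 94.3 kt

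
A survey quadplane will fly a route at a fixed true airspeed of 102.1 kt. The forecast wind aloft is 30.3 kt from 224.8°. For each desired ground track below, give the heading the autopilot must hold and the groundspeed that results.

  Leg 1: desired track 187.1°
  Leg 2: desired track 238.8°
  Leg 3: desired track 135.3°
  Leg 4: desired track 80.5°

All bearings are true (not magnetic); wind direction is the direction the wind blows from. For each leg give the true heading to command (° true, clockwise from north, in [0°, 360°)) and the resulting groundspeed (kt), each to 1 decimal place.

Leg 1: desired track 187.1°; wind correction +10.5° → command heading 197.6°, groundspeed 76.4 kt
Leg 2: desired track 238.8°; wind correction -4.1° → command heading 234.7°, groundspeed 72.4 kt
Leg 3: desired track 135.3°; wind correction +17.3° → command heading 152.6°, groundspeed 97.2 kt
Leg 4: desired track 80.5°; wind correction +10.0° → command heading 90.5°, groundspeed 125.2 kt

Leg 1: heading=197.6°, groundspeed=76.4 kt
Leg 2: heading=234.7°, groundspeed=72.4 kt
Leg 3: heading=152.6°, groundspeed=97.2 kt
Leg 4: heading=90.5°, groundspeed=125.2 kt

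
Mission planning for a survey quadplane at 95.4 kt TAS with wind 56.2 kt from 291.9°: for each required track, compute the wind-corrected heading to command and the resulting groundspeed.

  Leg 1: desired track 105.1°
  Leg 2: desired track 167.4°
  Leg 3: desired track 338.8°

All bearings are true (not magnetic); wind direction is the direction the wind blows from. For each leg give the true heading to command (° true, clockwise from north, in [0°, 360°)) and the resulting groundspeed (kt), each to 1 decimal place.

Leg 1: desired track 105.1°; wind correction -4.0° → command heading 101.1°, groundspeed 151.0 kt
Leg 2: desired track 167.4°; wind correction +29.0° → command heading 196.4°, groundspeed 115.2 kt
Leg 3: desired track 338.8°; wind correction -25.5° → command heading 313.3°, groundspeed 47.7 kt

Leg 1: heading=101.1°, groundspeed=151.0 kt
Leg 2: heading=196.4°, groundspeed=115.2 kt
Leg 3: heading=313.3°, groundspeed=47.7 kt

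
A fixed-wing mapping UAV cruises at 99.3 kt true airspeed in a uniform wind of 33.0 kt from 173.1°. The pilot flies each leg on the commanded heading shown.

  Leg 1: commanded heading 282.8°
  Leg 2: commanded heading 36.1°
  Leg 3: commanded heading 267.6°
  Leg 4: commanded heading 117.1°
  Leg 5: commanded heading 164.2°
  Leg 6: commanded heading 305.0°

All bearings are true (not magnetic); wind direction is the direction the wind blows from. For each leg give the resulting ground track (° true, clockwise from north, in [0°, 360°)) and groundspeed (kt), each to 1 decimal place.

Leg 1: heading 282.8°; drift +15.7° → track 298.5°, groundspeed 114.7 kt
Leg 2: heading 36.1°; drift -10.3° → track 25.8°, groundspeed 125.5 kt
Leg 3: heading 267.6°; drift +17.9° → track 285.5°, groundspeed 107.1 kt
Leg 4: heading 117.1°; drift -18.7° → track 98.4°, groundspeed 85.4 kt
Leg 5: heading 164.2°; drift -4.4° → track 159.8°, groundspeed 66.9 kt
Leg 6: heading 305.0°; drift +11.4° → track 316.4°, groundspeed 123.8 kt

Leg 1: track=298.5°, groundspeed=114.7 kt
Leg 2: track=25.8°, groundspeed=125.5 kt
Leg 3: track=285.5°, groundspeed=107.1 kt
Leg 4: track=98.4°, groundspeed=85.4 kt
Leg 5: track=159.8°, groundspeed=66.9 kt
Leg 6: track=316.4°, groundspeed=123.8 kt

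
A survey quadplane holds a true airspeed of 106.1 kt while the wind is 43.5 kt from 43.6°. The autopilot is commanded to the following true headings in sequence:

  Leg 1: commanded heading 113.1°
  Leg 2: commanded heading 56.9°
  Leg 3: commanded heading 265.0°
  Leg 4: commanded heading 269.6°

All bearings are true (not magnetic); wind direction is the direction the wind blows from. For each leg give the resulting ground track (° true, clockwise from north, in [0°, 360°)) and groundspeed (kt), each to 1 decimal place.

Leg 1: track=137.3°, groundspeed=99.6 kt
Leg 2: track=65.8°, groundspeed=64.5 kt
Leg 3: track=253.3°, groundspeed=141.7 kt
Leg 4: track=256.7°, groundspeed=139.9 kt

Leg 1: heading 113.1°; drift +24.2° → track 137.3°, groundspeed 99.6 kt
Leg 2: heading 56.9°; drift +8.9° → track 65.8°, groundspeed 64.5 kt
Leg 3: heading 265.0°; drift -11.7° → track 253.3°, groundspeed 141.7 kt
Leg 4: heading 269.6°; drift -12.9° → track 256.7°, groundspeed 139.9 kt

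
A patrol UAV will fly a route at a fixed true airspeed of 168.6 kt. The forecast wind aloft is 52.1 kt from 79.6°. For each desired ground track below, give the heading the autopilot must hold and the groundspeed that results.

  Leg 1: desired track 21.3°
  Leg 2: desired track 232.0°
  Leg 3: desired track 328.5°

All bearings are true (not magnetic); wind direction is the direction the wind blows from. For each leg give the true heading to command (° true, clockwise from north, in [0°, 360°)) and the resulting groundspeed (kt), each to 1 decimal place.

Leg 1: desired track 21.3°; wind correction +15.2° → command heading 36.5°, groundspeed 135.3 kt
Leg 2: desired track 232.0°; wind correction -8.2° → command heading 223.8°, groundspeed 213.0 kt
Leg 3: desired track 328.5°; wind correction +16.8° → command heading 345.3°, groundspeed 180.2 kt

Leg 1: heading=36.5°, groundspeed=135.3 kt
Leg 2: heading=223.8°, groundspeed=213.0 kt
Leg 3: heading=345.3°, groundspeed=180.2 kt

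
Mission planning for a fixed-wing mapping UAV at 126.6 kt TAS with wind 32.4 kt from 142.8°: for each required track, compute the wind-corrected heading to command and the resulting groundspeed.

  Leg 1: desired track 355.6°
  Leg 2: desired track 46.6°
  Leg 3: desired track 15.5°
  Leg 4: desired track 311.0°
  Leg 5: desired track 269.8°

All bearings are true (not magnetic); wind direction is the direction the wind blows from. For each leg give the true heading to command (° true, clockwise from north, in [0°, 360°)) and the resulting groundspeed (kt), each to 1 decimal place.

Leg 1: heading=3.6°, groundspeed=152.6 kt
Leg 2: heading=61.3°, groundspeed=125.9 kt
Leg 3: heading=27.2°, groundspeed=143.6 kt
Leg 4: heading=308.0°, groundspeed=158.1 kt
Leg 5: heading=258.0°, groundspeed=143.4 kt

Leg 1: desired track 355.6°; wind correction +8.0° → command heading 3.6°, groundspeed 152.6 kt
Leg 2: desired track 46.6°; wind correction +14.7° → command heading 61.3°, groundspeed 125.9 kt
Leg 3: desired track 15.5°; wind correction +11.7° → command heading 27.2°, groundspeed 143.6 kt
Leg 4: desired track 311.0°; wind correction -3.0° → command heading 308.0°, groundspeed 158.1 kt
Leg 5: desired track 269.8°; wind correction -11.8° → command heading 258.0°, groundspeed 143.4 kt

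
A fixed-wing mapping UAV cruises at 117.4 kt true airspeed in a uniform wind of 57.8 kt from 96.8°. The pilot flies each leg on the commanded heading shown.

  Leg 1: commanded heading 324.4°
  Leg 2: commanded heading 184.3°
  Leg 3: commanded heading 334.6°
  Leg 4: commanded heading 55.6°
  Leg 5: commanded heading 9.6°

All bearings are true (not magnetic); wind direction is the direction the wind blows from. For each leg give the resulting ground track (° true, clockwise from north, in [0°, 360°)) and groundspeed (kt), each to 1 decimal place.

Leg 1: track=309.1°, groundspeed=162.1 kt
Leg 2: track=211.0°, groundspeed=128.6 kt
Leg 3: track=316.3°, groundspeed=156.1 kt
Leg 4: track=28.3°, groundspeed=83.1 kt
Leg 5: track=342.9°, groundspeed=128.3 kt

Leg 1: heading 324.4°; drift -15.3° → track 309.1°, groundspeed 162.1 kt
Leg 2: heading 184.3°; drift +26.7° → track 211.0°, groundspeed 128.6 kt
Leg 3: heading 334.6°; drift -18.3° → track 316.3°, groundspeed 156.1 kt
Leg 4: heading 55.6°; drift -27.3° → track 28.3°, groundspeed 83.1 kt
Leg 5: heading 9.6°; drift -26.7° → track 342.9°, groundspeed 128.3 kt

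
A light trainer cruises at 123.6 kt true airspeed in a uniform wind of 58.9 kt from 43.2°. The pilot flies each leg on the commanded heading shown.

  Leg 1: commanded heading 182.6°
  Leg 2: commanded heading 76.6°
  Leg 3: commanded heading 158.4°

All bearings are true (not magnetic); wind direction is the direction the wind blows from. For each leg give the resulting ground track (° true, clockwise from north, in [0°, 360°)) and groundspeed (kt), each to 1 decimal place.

Leg 1: track=195.4°, groundspeed=172.6 kt
Leg 2: track=100.1°, groundspeed=81.2 kt
Leg 3: track=178.1°, groundspeed=157.9 kt

Leg 1: heading 182.6°; drift +12.8° → track 195.4°, groundspeed 172.6 kt
Leg 2: heading 76.6°; drift +23.5° → track 100.1°, groundspeed 81.2 kt
Leg 3: heading 158.4°; drift +19.7° → track 178.1°, groundspeed 157.9 kt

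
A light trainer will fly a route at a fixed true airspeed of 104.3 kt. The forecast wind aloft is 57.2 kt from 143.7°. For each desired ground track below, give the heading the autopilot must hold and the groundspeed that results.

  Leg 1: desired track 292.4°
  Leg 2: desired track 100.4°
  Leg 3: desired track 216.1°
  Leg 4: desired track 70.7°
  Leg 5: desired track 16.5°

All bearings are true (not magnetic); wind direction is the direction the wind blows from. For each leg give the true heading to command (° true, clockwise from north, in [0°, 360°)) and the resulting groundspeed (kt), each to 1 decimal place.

Leg 1: desired track 292.4°; wind correction -16.6° → command heading 275.8°, groundspeed 148.9 kt
Leg 2: desired track 100.4°; wind correction +22.1° → command heading 122.5°, groundspeed 55.0 kt
Leg 3: desired track 216.1°; wind correction -31.5° → command heading 184.6°, groundspeed 71.6 kt
Leg 4: desired track 70.7°; wind correction +31.6° → command heading 102.3°, groundspeed 72.1 kt
Leg 5: desired track 16.5°; wind correction +25.9° → command heading 42.4°, groundspeed 128.4 kt

Leg 1: heading=275.8°, groundspeed=148.9 kt
Leg 2: heading=122.5°, groundspeed=55.0 kt
Leg 3: heading=184.6°, groundspeed=71.6 kt
Leg 4: heading=102.3°, groundspeed=72.1 kt
Leg 5: heading=42.4°, groundspeed=128.4 kt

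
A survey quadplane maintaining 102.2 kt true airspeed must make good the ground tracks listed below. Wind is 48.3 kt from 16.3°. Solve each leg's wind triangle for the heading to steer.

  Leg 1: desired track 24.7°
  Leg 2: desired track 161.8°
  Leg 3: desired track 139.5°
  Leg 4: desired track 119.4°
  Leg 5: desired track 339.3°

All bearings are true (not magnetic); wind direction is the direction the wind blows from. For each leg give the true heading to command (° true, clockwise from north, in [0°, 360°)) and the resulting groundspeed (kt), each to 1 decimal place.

Leg 1: heading=20.7°, groundspeed=54.2 kt
Leg 2: heading=146.3°, groundspeed=138.3 kt
Leg 3: heading=116.2°, groundspeed=120.3 kt
Leg 4: heading=92.0°, groundspeed=101.7 kt
Leg 5: heading=355.8°, groundspeed=59.4 kt

Leg 1: desired track 24.7°; wind correction -4.0° → command heading 20.7°, groundspeed 54.2 kt
Leg 2: desired track 161.8°; wind correction -15.5° → command heading 146.3°, groundspeed 138.3 kt
Leg 3: desired track 139.5°; wind correction -23.3° → command heading 116.2°, groundspeed 120.3 kt
Leg 4: desired track 119.4°; wind correction -27.4° → command heading 92.0°, groundspeed 101.7 kt
Leg 5: desired track 339.3°; wind correction +16.5° → command heading 355.8°, groundspeed 59.4 kt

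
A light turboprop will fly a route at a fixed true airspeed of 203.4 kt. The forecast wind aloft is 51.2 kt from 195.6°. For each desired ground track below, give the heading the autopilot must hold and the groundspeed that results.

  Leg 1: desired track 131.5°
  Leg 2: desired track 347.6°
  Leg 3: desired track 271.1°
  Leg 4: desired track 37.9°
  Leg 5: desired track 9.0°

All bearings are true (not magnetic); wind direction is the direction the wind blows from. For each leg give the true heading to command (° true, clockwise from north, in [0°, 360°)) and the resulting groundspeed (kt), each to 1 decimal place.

Leg 1: desired track 131.5°; wind correction +13.1° → command heading 144.6°, groundspeed 175.8 kt
Leg 2: desired track 347.6°; wind correction -6.8° → command heading 340.8°, groundspeed 247.2 kt
Leg 3: desired track 271.1°; wind correction -14.1° → command heading 257.0°, groundspeed 184.4 kt
Leg 4: desired track 37.9°; wind correction +5.5° → command heading 43.4°, groundspeed 249.8 kt
Leg 5: desired track 9.0°; wind correction -1.7° → command heading 7.3°, groundspeed 254.2 kt

Leg 1: heading=144.6°, groundspeed=175.8 kt
Leg 2: heading=340.8°, groundspeed=247.2 kt
Leg 3: heading=257.0°, groundspeed=184.4 kt
Leg 4: heading=43.4°, groundspeed=249.8 kt
Leg 5: heading=7.3°, groundspeed=254.2 kt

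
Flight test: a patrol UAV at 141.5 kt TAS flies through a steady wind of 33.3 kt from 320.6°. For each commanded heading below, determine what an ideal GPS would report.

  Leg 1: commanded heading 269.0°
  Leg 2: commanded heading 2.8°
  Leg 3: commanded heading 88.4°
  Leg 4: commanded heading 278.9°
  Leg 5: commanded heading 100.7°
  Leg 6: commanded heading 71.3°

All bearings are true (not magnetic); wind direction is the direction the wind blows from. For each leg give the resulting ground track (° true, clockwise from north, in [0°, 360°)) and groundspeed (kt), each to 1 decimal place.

Leg 1: heading 269.0°; drift -12.2° → track 256.8°, groundspeed 123.6 kt
Leg 2: heading 2.8°; drift +10.8° → track 13.6°, groundspeed 119.0 kt
Leg 3: heading 88.4°; drift +9.2° → track 97.6°, groundspeed 164.0 kt
Leg 4: heading 278.9°; drift -10.8° → track 268.1°, groundspeed 118.7 kt
Leg 5: heading 100.7°; drift +7.3° → track 108.0°, groundspeed 168.4 kt
Leg 6: heading 71.3°; drift +11.5° → track 82.8°, groundspeed 156.4 kt

Leg 1: track=256.8°, groundspeed=123.6 kt
Leg 2: track=13.6°, groundspeed=119.0 kt
Leg 3: track=97.6°, groundspeed=164.0 kt
Leg 4: track=268.1°, groundspeed=118.7 kt
Leg 5: track=108.0°, groundspeed=168.4 kt
Leg 6: track=82.8°, groundspeed=156.4 kt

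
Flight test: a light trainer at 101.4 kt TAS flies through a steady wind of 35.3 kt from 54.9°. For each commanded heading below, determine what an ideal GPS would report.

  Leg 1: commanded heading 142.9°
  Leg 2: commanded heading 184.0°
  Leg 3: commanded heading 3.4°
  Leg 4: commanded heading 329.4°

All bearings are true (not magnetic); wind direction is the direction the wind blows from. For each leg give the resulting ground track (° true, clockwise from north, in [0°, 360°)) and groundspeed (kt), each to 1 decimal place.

Leg 1: track=162.3°, groundspeed=106.2 kt
Leg 2: track=196.5°, groundspeed=126.7 kt
Leg 3: track=344.2°, groundspeed=84.1 kt
Leg 4: track=309.8°, groundspeed=104.7 kt

Leg 1: heading 142.9°; drift +19.4° → track 162.3°, groundspeed 106.2 kt
Leg 2: heading 184.0°; drift +12.5° → track 196.5°, groundspeed 126.7 kt
Leg 3: heading 3.4°; drift -19.2° → track 344.2°, groundspeed 84.1 kt
Leg 4: heading 329.4°; drift -19.6° → track 309.8°, groundspeed 104.7 kt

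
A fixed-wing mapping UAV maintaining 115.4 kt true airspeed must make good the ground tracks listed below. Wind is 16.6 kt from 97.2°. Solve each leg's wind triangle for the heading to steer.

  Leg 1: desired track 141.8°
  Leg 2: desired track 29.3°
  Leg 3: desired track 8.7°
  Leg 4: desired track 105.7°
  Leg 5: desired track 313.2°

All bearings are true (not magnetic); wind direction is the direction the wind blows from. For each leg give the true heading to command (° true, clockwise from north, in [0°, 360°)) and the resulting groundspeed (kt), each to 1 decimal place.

Leg 1: heading=136.0°, groundspeed=103.0 kt
Leg 2: heading=37.0°, groundspeed=108.1 kt
Leg 3: heading=17.0°, groundspeed=113.8 kt
Leg 4: heading=104.5°, groundspeed=99.0 kt
Leg 5: heading=318.1°, groundspeed=128.4 kt

Leg 1: desired track 141.8°; wind correction -5.8° → command heading 136.0°, groundspeed 103.0 kt
Leg 2: desired track 29.3°; wind correction +7.7° → command heading 37.0°, groundspeed 108.1 kt
Leg 3: desired track 8.7°; wind correction +8.3° → command heading 17.0°, groundspeed 113.8 kt
Leg 4: desired track 105.7°; wind correction -1.2° → command heading 104.5°, groundspeed 99.0 kt
Leg 5: desired track 313.2°; wind correction +4.9° → command heading 318.1°, groundspeed 128.4 kt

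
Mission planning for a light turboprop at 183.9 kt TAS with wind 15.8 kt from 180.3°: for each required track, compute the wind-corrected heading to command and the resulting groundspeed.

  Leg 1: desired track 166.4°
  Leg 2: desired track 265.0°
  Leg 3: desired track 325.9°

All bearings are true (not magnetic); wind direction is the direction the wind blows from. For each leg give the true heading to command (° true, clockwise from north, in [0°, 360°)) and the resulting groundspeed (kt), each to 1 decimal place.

Leg 1: heading=167.6°, groundspeed=168.5 kt
Leg 2: heading=260.1°, groundspeed=181.8 kt
Leg 3: heading=323.1°, groundspeed=196.7 kt

Leg 1: desired track 166.4°; wind correction +1.2° → command heading 167.6°, groundspeed 168.5 kt
Leg 2: desired track 265.0°; wind correction -4.9° → command heading 260.1°, groundspeed 181.8 kt
Leg 3: desired track 325.9°; wind correction -2.8° → command heading 323.1°, groundspeed 196.7 kt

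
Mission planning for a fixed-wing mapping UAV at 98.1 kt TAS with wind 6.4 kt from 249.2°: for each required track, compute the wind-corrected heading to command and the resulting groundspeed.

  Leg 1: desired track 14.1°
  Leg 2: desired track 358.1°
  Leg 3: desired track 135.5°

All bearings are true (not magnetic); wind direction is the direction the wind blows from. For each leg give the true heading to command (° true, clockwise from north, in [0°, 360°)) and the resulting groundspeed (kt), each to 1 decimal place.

Leg 1: desired track 14.1°; wind correction -3.1° → command heading 11.0°, groundspeed 101.6 kt
Leg 2: desired track 358.1°; wind correction -3.5° → command heading 354.6°, groundspeed 100.0 kt
Leg 3: desired track 135.5°; wind correction +3.4° → command heading 138.9°, groundspeed 100.5 kt

Leg 1: heading=11.0°, groundspeed=101.6 kt
Leg 2: heading=354.6°, groundspeed=100.0 kt
Leg 3: heading=138.9°, groundspeed=100.5 kt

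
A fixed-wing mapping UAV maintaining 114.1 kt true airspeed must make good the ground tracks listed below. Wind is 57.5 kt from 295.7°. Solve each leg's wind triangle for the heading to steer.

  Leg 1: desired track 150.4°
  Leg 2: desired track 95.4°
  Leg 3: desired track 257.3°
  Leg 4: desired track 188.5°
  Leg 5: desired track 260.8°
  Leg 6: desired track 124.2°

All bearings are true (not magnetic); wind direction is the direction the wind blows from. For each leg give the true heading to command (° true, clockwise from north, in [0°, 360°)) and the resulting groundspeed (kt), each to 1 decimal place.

Leg 1: desired track 150.4°; wind correction +16.7° → command heading 167.1°, groundspeed 156.6 kt
Leg 2: desired track 95.4°; wind correction -10.1° → command heading 85.3°, groundspeed 166.3 kt
Leg 3: desired track 257.3°; wind correction +18.2° → command heading 275.5°, groundspeed 63.3 kt
Leg 4: desired track 188.5°; wind correction +28.8° → command heading 217.3°, groundspeed 117.0 kt
Leg 5: desired track 260.8°; wind correction +16.8° → command heading 277.6°, groundspeed 62.1 kt
Leg 6: desired track 124.2°; wind correction +4.3° → command heading 128.5°, groundspeed 170.7 kt

Leg 1: heading=167.1°, groundspeed=156.6 kt
Leg 2: heading=85.3°, groundspeed=166.3 kt
Leg 3: heading=275.5°, groundspeed=63.3 kt
Leg 4: heading=217.3°, groundspeed=117.0 kt
Leg 5: heading=277.6°, groundspeed=62.1 kt
Leg 6: heading=128.5°, groundspeed=170.7 kt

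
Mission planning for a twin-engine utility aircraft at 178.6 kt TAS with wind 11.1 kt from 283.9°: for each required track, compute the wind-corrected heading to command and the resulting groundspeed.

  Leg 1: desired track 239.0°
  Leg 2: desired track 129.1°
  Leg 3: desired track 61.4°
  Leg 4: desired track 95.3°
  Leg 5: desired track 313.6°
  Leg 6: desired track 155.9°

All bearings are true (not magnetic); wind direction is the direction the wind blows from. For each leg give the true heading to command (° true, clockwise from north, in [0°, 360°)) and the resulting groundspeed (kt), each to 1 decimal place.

Leg 1: desired track 239.0°; wind correction +2.5° → command heading 241.5°, groundspeed 170.6 kt
Leg 2: desired track 129.1°; wind correction +1.5° → command heading 130.6°, groundspeed 188.6 kt
Leg 3: desired track 61.4°; wind correction -2.4° → command heading 59.0°, groundspeed 186.6 kt
Leg 4: desired track 95.3°; wind correction -0.5° → command heading 94.8°, groundspeed 189.6 kt
Leg 5: desired track 313.6°; wind correction -1.8° → command heading 311.8°, groundspeed 168.9 kt
Leg 6: desired track 155.9°; wind correction +2.8° → command heading 158.7°, groundspeed 185.2 kt

Leg 1: heading=241.5°, groundspeed=170.6 kt
Leg 2: heading=130.6°, groundspeed=188.6 kt
Leg 3: heading=59.0°, groundspeed=186.6 kt
Leg 4: heading=94.8°, groundspeed=189.6 kt
Leg 5: heading=311.8°, groundspeed=168.9 kt
Leg 6: heading=158.7°, groundspeed=185.2 kt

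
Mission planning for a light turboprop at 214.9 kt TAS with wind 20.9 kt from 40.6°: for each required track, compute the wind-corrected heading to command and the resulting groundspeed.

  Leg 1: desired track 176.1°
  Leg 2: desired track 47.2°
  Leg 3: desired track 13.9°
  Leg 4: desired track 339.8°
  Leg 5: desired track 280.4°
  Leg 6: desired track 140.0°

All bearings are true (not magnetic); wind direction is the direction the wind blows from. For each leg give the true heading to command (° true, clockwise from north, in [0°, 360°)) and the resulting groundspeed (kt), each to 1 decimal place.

Leg 1: heading=172.2°, groundspeed=229.3 kt
Leg 2: heading=46.6°, groundspeed=194.1 kt
Leg 3: heading=16.4°, groundspeed=196.0 kt
Leg 4: heading=344.7°, groundspeed=203.9 kt
Leg 5: heading=285.2°, groundspeed=224.7 kt
Leg 6: heading=134.5°, groundspeed=217.3 kt

Leg 1: desired track 176.1°; wind correction -3.9° → command heading 172.2°, groundspeed 229.3 kt
Leg 2: desired track 47.2°; wind correction -0.6° → command heading 46.6°, groundspeed 194.1 kt
Leg 3: desired track 13.9°; wind correction +2.5° → command heading 16.4°, groundspeed 196.0 kt
Leg 4: desired track 339.8°; wind correction +4.9° → command heading 344.7°, groundspeed 203.9 kt
Leg 5: desired track 280.4°; wind correction +4.8° → command heading 285.2°, groundspeed 224.7 kt
Leg 6: desired track 140.0°; wind correction -5.5° → command heading 134.5°, groundspeed 217.3 kt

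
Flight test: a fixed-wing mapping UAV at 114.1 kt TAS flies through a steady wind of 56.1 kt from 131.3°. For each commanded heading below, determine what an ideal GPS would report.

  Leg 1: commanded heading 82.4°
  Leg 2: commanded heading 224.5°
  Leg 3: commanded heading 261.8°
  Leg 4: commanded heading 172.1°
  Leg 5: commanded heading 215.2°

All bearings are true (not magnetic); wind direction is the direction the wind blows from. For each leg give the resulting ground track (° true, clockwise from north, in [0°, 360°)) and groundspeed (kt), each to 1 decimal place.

Leg 1: track=53.7°, groundspeed=88.0 kt
Leg 2: track=250.0°, groundspeed=129.9 kt
Leg 3: track=277.6°, groundspeed=156.5 kt
Leg 4: track=199.2°, groundspeed=80.5 kt
Leg 5: track=242.5°, groundspeed=121.7 kt

Leg 1: heading 82.4°; drift -28.7° → track 53.7°, groundspeed 88.0 kt
Leg 2: heading 224.5°; drift +25.5° → track 250.0°, groundspeed 129.9 kt
Leg 3: heading 261.8°; drift +15.8° → track 277.6°, groundspeed 156.5 kt
Leg 4: heading 172.1°; drift +27.1° → track 199.2°, groundspeed 80.5 kt
Leg 5: heading 215.2°; drift +27.3° → track 242.5°, groundspeed 121.7 kt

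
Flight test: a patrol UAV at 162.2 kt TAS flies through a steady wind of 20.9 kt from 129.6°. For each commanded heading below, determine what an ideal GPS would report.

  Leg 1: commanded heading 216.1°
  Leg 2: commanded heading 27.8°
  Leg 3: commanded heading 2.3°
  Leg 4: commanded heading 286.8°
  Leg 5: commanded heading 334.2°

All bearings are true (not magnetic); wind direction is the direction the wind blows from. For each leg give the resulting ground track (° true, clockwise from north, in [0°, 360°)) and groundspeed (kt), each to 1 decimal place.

Leg 1: track=223.5°, groundspeed=162.3 kt
Leg 2: track=20.8°, groundspeed=167.7 kt
Leg 3: track=356.9°, groundspeed=175.7 kt
Leg 4: track=289.4°, groundspeed=181.6 kt
Leg 5: track=331.5°, groundspeed=181.4 kt

Leg 1: heading 216.1°; drift +7.4° → track 223.5°, groundspeed 162.3 kt
Leg 2: heading 27.8°; drift -7.0° → track 20.8°, groundspeed 167.7 kt
Leg 3: heading 2.3°; drift -5.4° → track 356.9°, groundspeed 175.7 kt
Leg 4: heading 286.8°; drift +2.6° → track 289.4°, groundspeed 181.6 kt
Leg 5: heading 334.2°; drift -2.7° → track 331.5°, groundspeed 181.4 kt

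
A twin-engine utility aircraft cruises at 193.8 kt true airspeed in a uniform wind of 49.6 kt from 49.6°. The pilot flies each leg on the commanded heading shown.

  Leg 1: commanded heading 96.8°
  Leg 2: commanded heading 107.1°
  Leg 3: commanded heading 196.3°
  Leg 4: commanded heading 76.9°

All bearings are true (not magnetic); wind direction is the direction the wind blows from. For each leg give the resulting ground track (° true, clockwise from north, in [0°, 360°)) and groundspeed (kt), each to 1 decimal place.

Leg 1: heading 96.8°; drift +12.8° → track 109.6°, groundspeed 164.2 kt
Leg 2: heading 107.1°; drift +14.1° → track 121.2°, groundspeed 172.3 kt
Leg 3: heading 196.3°; drift +6.6° → track 202.9°, groundspeed 236.8 kt
Leg 4: heading 76.9°; drift +8.6° → track 85.5°, groundspeed 151.4 kt

Leg 1: track=109.6°, groundspeed=164.2 kt
Leg 2: track=121.2°, groundspeed=172.3 kt
Leg 3: track=202.9°, groundspeed=236.8 kt
Leg 4: track=85.5°, groundspeed=151.4 kt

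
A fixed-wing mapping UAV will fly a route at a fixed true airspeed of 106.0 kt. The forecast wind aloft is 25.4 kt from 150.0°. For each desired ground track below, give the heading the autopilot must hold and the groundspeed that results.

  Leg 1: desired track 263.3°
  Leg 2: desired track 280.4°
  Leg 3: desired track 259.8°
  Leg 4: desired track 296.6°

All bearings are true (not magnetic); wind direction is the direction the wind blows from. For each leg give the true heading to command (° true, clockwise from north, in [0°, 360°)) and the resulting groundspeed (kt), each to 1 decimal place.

Leg 1: heading=250.6°, groundspeed=113.4 kt
Leg 2: heading=269.9°, groundspeed=120.7 kt
Leg 3: heading=246.8°, groundspeed=111.9 kt
Leg 4: heading=289.0°, groundspeed=126.3 kt

Leg 1: desired track 263.3°; wind correction -12.7° → command heading 250.6°, groundspeed 113.4 kt
Leg 2: desired track 280.4°; wind correction -10.5° → command heading 269.9°, groundspeed 120.7 kt
Leg 3: desired track 259.8°; wind correction -13.0° → command heading 246.8°, groundspeed 111.9 kt
Leg 4: desired track 296.6°; wind correction -7.6° → command heading 289.0°, groundspeed 126.3 kt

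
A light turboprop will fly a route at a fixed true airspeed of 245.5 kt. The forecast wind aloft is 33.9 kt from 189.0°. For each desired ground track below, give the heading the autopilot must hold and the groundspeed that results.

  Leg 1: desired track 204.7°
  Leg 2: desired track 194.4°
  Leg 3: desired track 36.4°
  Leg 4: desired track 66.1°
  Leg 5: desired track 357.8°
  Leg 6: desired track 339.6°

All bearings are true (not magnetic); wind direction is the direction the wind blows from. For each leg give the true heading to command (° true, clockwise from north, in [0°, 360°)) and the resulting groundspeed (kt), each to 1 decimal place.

Leg 1: heading=202.6°, groundspeed=212.7 kt
Leg 2: heading=193.7°, groundspeed=211.7 kt
Leg 3: heading=40.0°, groundspeed=275.1 kt
Leg 4: heading=72.8°, groundspeed=262.3 kt
Leg 5: heading=356.3°, groundspeed=278.7 kt
Leg 6: heading=335.7°, groundspeed=274.5 kt

Leg 1: desired track 204.7°; wind correction -2.1° → command heading 202.6°, groundspeed 212.7 kt
Leg 2: desired track 194.4°; wind correction -0.7° → command heading 193.7°, groundspeed 211.7 kt
Leg 3: desired track 36.4°; wind correction +3.6° → command heading 40.0°, groundspeed 275.1 kt
Leg 4: desired track 66.1°; wind correction +6.7° → command heading 72.8°, groundspeed 262.3 kt
Leg 5: desired track 357.8°; wind correction -1.5° → command heading 356.3°, groundspeed 278.7 kt
Leg 6: desired track 339.6°; wind correction -3.9° → command heading 335.7°, groundspeed 274.5 kt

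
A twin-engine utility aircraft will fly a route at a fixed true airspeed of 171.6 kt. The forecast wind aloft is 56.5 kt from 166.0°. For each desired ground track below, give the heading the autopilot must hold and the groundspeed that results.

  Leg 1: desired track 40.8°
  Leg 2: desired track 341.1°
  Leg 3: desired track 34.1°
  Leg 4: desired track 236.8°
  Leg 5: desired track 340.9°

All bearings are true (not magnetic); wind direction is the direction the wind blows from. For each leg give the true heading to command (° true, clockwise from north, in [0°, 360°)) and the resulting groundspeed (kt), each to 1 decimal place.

Leg 1: heading=56.4°, groundspeed=197.8 kt
Leg 2: heading=339.5°, groundspeed=227.8 kt
Leg 3: heading=48.3°, groundspeed=204.1 kt
Leg 4: heading=218.7°, groundspeed=144.5 kt
Leg 5: heading=339.2°, groundspeed=227.8 kt

Leg 1: desired track 40.8°; wind correction +15.6° → command heading 56.4°, groundspeed 197.8 kt
Leg 2: desired track 341.1°; wind correction -1.6° → command heading 339.5°, groundspeed 227.8 kt
Leg 3: desired track 34.1°; wind correction +14.2° → command heading 48.3°, groundspeed 204.1 kt
Leg 4: desired track 236.8°; wind correction -18.1° → command heading 218.7°, groundspeed 144.5 kt
Leg 5: desired track 340.9°; wind correction -1.7° → command heading 339.2°, groundspeed 227.8 kt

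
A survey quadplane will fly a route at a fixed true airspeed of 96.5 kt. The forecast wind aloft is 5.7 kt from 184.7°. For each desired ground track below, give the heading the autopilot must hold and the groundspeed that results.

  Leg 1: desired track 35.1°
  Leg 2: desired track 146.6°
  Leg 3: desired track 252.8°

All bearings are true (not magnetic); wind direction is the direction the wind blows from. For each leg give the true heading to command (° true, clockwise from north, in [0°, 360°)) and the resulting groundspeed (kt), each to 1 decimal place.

Leg 1: desired track 35.1°; wind correction +1.7° → command heading 36.8°, groundspeed 101.4 kt
Leg 2: desired track 146.6°; wind correction +2.1° → command heading 148.7°, groundspeed 92.0 kt
Leg 3: desired track 252.8°; wind correction -3.1° → command heading 249.7°, groundspeed 94.2 kt

Leg 1: heading=36.8°, groundspeed=101.4 kt
Leg 2: heading=148.7°, groundspeed=92.0 kt
Leg 3: heading=249.7°, groundspeed=94.2 kt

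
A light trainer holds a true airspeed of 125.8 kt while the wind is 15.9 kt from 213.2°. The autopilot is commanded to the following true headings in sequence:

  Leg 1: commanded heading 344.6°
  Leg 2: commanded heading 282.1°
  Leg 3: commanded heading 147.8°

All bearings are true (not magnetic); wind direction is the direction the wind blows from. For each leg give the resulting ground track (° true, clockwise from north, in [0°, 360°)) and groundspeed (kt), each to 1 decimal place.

Leg 1: track=349.6°, groundspeed=136.8 kt
Leg 2: track=289.1°, groundspeed=121.0 kt
Leg 3: track=140.9°, groundspeed=120.1 kt

Leg 1: heading 344.6°; drift +5.0° → track 349.6°, groundspeed 136.8 kt
Leg 2: heading 282.1°; drift +7.0° → track 289.1°, groundspeed 121.0 kt
Leg 3: heading 147.8°; drift -6.9° → track 140.9°, groundspeed 120.1 kt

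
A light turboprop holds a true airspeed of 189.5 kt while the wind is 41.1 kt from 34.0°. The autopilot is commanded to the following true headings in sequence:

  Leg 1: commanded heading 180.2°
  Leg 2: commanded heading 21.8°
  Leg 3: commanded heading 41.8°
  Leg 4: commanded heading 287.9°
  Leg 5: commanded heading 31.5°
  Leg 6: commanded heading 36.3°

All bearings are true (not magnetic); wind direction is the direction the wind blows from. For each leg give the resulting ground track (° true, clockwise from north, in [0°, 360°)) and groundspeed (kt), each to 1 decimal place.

Leg 1: track=186.0°, groundspeed=224.8 kt
Leg 2: track=18.5°, groundspeed=149.6 kt
Leg 3: track=43.9°, groundspeed=148.9 kt
Leg 4: track=276.8°, groundspeed=204.7 kt
Leg 5: track=30.8°, groundspeed=148.4 kt
Leg 6: track=36.9°, groundspeed=148.4 kt

Leg 1: heading 180.2°; drift +5.8° → track 186.0°, groundspeed 224.8 kt
Leg 2: heading 21.8°; drift -3.3° → track 18.5°, groundspeed 149.6 kt
Leg 3: heading 41.8°; drift +2.1° → track 43.9°, groundspeed 148.9 kt
Leg 4: heading 287.9°; drift -11.1° → track 276.8°, groundspeed 204.7 kt
Leg 5: heading 31.5°; drift -0.7° → track 30.8°, groundspeed 148.4 kt
Leg 6: heading 36.3°; drift +0.6° → track 36.9°, groundspeed 148.4 kt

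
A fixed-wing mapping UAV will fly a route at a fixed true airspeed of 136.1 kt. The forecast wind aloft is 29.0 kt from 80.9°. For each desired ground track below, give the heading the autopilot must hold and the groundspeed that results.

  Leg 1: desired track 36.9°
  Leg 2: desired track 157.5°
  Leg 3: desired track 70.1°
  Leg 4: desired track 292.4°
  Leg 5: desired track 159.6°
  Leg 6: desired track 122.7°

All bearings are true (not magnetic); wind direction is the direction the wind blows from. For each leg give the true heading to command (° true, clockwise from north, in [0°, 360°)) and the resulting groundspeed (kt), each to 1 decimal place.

Leg 1: desired track 36.9°; wind correction +8.5° → command heading 45.4°, groundspeed 113.7 kt
Leg 2: desired track 157.5°; wind correction -12.0° → command heading 145.5°, groundspeed 126.4 kt
Leg 3: desired track 70.1°; wind correction +2.3° → command heading 72.4°, groundspeed 107.5 kt
Leg 4: desired track 292.4°; wind correction +6.4° → command heading 298.8°, groundspeed 160.0 kt
Leg 5: desired track 159.6°; wind correction -12.1° → command heading 147.5°, groundspeed 127.4 kt
Leg 6: desired track 122.7°; wind correction -8.2° → command heading 114.5°, groundspeed 113.1 kt

Leg 1: heading=45.4°, groundspeed=113.7 kt
Leg 2: heading=145.5°, groundspeed=126.4 kt
Leg 3: heading=72.4°, groundspeed=107.5 kt
Leg 4: heading=298.8°, groundspeed=160.0 kt
Leg 5: heading=147.5°, groundspeed=127.4 kt
Leg 6: heading=114.5°, groundspeed=113.1 kt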